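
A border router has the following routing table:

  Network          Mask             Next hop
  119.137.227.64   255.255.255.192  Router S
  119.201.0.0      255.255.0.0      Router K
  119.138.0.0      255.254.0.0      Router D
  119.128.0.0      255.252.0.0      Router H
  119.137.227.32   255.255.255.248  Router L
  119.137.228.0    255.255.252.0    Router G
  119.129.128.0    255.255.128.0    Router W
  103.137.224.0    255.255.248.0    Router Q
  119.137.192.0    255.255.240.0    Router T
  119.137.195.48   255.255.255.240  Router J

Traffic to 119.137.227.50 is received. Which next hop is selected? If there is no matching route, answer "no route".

No entry's prefix contains 119.137.227.50; there is no default route.

no route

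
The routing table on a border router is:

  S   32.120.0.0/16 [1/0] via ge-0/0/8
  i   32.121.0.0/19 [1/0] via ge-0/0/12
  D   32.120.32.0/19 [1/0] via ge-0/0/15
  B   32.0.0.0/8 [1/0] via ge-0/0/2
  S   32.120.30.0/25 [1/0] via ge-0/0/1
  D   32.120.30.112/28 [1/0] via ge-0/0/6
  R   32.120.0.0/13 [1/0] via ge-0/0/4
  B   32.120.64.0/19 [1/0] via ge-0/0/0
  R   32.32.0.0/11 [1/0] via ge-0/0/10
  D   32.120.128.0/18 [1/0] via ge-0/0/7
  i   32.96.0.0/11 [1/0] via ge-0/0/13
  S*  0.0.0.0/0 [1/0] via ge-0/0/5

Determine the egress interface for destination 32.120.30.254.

ge-0/0/8

Routes whose prefix contains 32.120.30.254:
  0.0.0.0/0 (default, matches everything) -> ge-0/0/5
  32.0.0.0/8 (32.0.0.0 - 32.255.255.255) -> ge-0/0/2
  32.96.0.0/11 (32.96.0.0 - 32.127.255.255) -> ge-0/0/13
  32.120.0.0/13 (32.120.0.0 - 32.127.255.255) -> ge-0/0/4
  32.120.0.0/16 (32.120.0.0 - 32.120.255.255) -> ge-0/0/8
More-specific entries that do NOT match:
  32.120.30.112/28 (32.120.30.112 - 32.120.30.127) does not contain 32.120.30.254
  32.120.30.0/25 (32.120.30.0 - 32.120.30.127) does not contain 32.120.30.254
  32.121.0.0/19 (32.121.0.0 - 32.121.31.255) does not contain 32.120.30.254
  32.120.32.0/19 (32.120.32.0 - 32.120.63.255) does not contain 32.120.30.254
  32.120.64.0/19 (32.120.64.0 - 32.120.95.255) does not contain 32.120.30.254
  32.120.128.0/18 (32.120.128.0 - 32.120.191.255) does not contain 32.120.30.254
Longest matching prefix is /16 -> interface ge-0/0/8.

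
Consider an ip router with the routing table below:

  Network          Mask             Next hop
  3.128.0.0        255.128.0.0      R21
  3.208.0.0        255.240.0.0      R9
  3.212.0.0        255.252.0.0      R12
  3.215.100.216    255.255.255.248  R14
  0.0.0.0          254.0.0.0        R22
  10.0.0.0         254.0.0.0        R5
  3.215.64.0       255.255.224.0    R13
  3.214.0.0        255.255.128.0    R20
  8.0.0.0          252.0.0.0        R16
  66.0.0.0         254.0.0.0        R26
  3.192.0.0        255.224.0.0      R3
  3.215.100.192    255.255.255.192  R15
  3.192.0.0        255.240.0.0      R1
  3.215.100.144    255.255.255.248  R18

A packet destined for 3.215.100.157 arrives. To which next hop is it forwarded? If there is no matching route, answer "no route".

R12

Routes whose prefix contains 3.215.100.157:
  3.128.0.0/9 (3.128.0.0 - 3.255.255.255) -> R21
  3.192.0.0/11 (3.192.0.0 - 3.223.255.255) -> R3
  3.208.0.0/12 (3.208.0.0 - 3.223.255.255) -> R9
  3.212.0.0/14 (3.212.0.0 - 3.215.255.255) -> R12
More-specific entries that do NOT match:
  3.215.100.216/29 (3.215.100.216 - 3.215.100.223) does not contain 3.215.100.157
  3.215.100.144/29 (3.215.100.144 - 3.215.100.151) does not contain 3.215.100.157
  3.215.100.192/26 (3.215.100.192 - 3.215.100.255) does not contain 3.215.100.157
  3.215.64.0/19 (3.215.64.0 - 3.215.95.255) does not contain 3.215.100.157
  3.214.0.0/17 (3.214.0.0 - 3.214.127.255) does not contain 3.215.100.157
Longest matching prefix is /14 -> next hop R12.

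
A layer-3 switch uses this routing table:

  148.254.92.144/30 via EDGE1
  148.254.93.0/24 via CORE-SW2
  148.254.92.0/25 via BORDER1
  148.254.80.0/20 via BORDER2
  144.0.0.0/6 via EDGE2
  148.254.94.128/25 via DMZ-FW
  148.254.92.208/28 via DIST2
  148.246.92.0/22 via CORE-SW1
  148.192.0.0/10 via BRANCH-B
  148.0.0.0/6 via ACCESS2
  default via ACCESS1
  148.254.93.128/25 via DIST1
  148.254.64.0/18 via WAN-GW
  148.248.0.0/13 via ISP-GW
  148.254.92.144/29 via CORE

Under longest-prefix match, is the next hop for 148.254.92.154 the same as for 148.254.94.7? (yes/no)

yes

148.254.92.154: longest match 148.254.80.0/20 -> BORDER2
148.254.94.7: longest match 148.254.80.0/20 -> BORDER2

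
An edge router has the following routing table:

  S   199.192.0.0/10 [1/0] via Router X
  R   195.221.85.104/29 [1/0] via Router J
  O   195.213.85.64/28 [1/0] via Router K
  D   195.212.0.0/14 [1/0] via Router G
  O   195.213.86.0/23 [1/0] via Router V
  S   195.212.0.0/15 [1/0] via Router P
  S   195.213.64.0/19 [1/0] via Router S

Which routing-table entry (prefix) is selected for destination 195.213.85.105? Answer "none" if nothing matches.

195.213.64.0/19

Entries matching 195.213.85.105:
  195.212.0.0/14 (195.212.0.0 - 195.215.255.255)
  195.212.0.0/15 (195.212.0.0 - 195.213.255.255)
  195.213.64.0/19 (195.213.64.0 - 195.213.95.255)
Most specific is 195.213.64.0/19.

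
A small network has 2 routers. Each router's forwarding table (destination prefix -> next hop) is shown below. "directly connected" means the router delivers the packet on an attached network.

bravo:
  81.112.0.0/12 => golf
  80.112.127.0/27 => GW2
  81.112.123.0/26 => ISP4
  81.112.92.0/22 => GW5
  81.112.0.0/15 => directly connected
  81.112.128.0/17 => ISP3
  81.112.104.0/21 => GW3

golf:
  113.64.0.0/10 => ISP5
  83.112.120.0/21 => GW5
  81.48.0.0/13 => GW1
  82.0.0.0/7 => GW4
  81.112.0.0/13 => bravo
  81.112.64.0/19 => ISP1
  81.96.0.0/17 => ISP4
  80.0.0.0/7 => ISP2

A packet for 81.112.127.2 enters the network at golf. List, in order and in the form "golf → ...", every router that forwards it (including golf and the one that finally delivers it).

golf → bravo

At golf: longest match for 81.112.127.2 is 81.112.0.0/13 -> bravo
At bravo: longest match for 81.112.127.2 is 81.112.0.0/15 -> directly connected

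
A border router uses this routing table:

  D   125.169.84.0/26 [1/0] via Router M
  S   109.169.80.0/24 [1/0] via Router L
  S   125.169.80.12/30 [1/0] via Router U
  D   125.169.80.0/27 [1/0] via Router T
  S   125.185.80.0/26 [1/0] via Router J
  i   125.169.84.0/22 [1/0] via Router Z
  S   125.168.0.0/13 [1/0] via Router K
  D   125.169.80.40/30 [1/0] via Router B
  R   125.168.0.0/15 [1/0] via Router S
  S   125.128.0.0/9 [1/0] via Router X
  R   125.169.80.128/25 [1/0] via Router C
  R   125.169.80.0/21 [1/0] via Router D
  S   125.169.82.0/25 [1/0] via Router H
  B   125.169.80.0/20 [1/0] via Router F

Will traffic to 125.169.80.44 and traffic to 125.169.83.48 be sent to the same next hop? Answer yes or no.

yes

125.169.80.44: longest match 125.169.80.0/21 -> Router D
125.169.83.48: longest match 125.169.80.0/21 -> Router D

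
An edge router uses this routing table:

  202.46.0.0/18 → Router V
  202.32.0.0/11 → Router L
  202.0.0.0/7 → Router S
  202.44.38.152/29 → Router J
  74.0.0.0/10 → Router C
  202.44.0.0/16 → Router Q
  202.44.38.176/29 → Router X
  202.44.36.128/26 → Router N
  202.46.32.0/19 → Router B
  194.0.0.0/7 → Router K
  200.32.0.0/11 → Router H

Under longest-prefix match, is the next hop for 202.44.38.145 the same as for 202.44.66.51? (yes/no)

yes

202.44.38.145: longest match 202.44.0.0/16 -> Router Q
202.44.66.51: longest match 202.44.0.0/16 -> Router Q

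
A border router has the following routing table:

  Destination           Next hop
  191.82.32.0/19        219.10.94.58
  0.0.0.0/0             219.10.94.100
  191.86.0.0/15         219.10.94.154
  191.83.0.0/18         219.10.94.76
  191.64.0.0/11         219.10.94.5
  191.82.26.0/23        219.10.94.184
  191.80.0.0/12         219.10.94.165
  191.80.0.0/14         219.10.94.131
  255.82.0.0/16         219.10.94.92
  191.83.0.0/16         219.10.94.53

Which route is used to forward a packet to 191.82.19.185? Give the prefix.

Entries matching 191.82.19.185:
  0.0.0.0/0 (default, matches everything)
  191.64.0.0/11 (191.64.0.0 - 191.95.255.255)
  191.80.0.0/12 (191.80.0.0 - 191.95.255.255)
  191.80.0.0/14 (191.80.0.0 - 191.83.255.255)
Most specific is 191.80.0.0/14.

191.80.0.0/14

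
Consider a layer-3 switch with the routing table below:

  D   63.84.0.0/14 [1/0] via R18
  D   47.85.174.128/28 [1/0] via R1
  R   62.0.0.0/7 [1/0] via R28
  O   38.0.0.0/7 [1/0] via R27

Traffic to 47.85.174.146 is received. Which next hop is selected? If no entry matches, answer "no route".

No entry's prefix contains 47.85.174.146; there is no default route.

no route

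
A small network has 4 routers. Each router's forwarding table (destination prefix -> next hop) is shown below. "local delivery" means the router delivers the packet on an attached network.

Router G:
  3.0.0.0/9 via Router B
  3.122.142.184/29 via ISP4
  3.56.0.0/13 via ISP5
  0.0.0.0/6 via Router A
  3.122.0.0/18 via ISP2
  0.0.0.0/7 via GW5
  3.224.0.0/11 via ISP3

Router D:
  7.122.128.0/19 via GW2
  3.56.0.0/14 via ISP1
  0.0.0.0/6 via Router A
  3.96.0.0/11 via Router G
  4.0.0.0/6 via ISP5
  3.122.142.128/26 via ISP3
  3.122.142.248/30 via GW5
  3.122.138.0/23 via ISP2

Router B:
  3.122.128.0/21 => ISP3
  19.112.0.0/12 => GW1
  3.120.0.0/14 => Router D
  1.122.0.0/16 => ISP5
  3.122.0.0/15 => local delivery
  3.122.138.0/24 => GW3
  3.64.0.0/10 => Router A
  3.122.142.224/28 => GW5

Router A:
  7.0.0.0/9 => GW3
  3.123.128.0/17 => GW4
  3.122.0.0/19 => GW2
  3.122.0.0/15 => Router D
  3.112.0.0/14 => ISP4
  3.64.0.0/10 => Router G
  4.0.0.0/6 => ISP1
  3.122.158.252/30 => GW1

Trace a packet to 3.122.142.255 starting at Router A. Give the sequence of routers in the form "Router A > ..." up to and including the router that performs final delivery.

At Router A: longest match for 3.122.142.255 is 3.122.0.0/15 -> Router D
At Router D: longest match for 3.122.142.255 is 3.96.0.0/11 -> Router G
At Router G: longest match for 3.122.142.255 is 3.0.0.0/9 -> Router B
At Router B: longest match for 3.122.142.255 is 3.122.0.0/15 -> local delivery

Router A > Router D > Router G > Router B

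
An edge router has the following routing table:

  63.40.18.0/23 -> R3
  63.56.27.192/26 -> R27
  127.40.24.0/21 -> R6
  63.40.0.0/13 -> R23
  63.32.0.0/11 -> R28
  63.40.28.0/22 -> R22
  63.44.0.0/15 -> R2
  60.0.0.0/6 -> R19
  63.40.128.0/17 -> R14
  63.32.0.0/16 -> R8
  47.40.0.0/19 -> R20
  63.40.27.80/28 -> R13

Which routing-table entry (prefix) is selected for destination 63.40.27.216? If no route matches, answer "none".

Entries matching 63.40.27.216:
  60.0.0.0/6 (60.0.0.0 - 63.255.255.255)
  63.32.0.0/11 (63.32.0.0 - 63.63.255.255)
  63.40.0.0/13 (63.40.0.0 - 63.47.255.255)
Most specific is 63.40.0.0/13.

63.40.0.0/13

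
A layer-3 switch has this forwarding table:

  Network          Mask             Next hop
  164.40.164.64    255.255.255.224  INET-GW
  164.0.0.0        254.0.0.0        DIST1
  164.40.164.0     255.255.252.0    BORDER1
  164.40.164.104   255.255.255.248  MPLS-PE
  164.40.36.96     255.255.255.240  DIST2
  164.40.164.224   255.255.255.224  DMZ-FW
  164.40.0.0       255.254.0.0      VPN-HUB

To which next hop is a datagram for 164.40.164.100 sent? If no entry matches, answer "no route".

BORDER1

Routes whose prefix contains 164.40.164.100:
  164.0.0.0/7 (164.0.0.0 - 165.255.255.255) -> DIST1
  164.40.0.0/15 (164.40.0.0 - 164.41.255.255) -> VPN-HUB
  164.40.164.0/22 (164.40.164.0 - 164.40.167.255) -> BORDER1
More-specific entries that do NOT match:
  164.40.164.104/29 (164.40.164.104 - 164.40.164.111) does not contain 164.40.164.100
  164.40.36.96/28 (164.40.36.96 - 164.40.36.111) does not contain 164.40.164.100
  164.40.164.64/27 (164.40.164.64 - 164.40.164.95) does not contain 164.40.164.100
  164.40.164.224/27 (164.40.164.224 - 164.40.164.255) does not contain 164.40.164.100
Longest matching prefix is /22 -> next hop BORDER1.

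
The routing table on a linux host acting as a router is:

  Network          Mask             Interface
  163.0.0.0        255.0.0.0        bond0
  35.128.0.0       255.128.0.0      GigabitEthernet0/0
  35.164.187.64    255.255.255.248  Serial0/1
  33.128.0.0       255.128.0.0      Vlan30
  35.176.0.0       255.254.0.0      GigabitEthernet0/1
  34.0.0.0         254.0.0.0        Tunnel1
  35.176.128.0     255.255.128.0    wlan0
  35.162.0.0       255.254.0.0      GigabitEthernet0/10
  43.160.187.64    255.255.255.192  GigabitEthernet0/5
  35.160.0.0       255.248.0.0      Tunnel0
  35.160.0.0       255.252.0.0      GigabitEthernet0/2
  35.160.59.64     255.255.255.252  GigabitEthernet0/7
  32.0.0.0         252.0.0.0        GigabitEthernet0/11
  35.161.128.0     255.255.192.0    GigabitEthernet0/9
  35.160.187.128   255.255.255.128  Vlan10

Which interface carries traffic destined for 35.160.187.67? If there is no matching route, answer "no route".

GigabitEthernet0/2

Routes whose prefix contains 35.160.187.67:
  32.0.0.0/6 (32.0.0.0 - 35.255.255.255) -> GigabitEthernet0/11
  34.0.0.0/7 (34.0.0.0 - 35.255.255.255) -> Tunnel1
  35.128.0.0/9 (35.128.0.0 - 35.255.255.255) -> GigabitEthernet0/0
  35.160.0.0/13 (35.160.0.0 - 35.167.255.255) -> Tunnel0
  35.160.0.0/14 (35.160.0.0 - 35.163.255.255) -> GigabitEthernet0/2
More-specific entries that do NOT match:
  35.160.59.64/30 (35.160.59.64 - 35.160.59.67) does not contain 35.160.187.67
  35.164.187.64/29 (35.164.187.64 - 35.164.187.71) does not contain 35.160.187.67
  43.160.187.64/26 (43.160.187.64 - 43.160.187.127) does not contain 35.160.187.67
  35.160.187.128/25 (35.160.187.128 - 35.160.187.255) does not contain 35.160.187.67
  35.161.128.0/18 (35.161.128.0 - 35.161.191.255) does not contain 35.160.187.67
  35.176.128.0/17 (35.176.128.0 - 35.176.255.255) does not contain 35.160.187.67
  35.176.0.0/15 (35.176.0.0 - 35.177.255.255) does not contain 35.160.187.67
  35.162.0.0/15 (35.162.0.0 - 35.163.255.255) does not contain 35.160.187.67
Longest matching prefix is /14 -> interface GigabitEthernet0/2.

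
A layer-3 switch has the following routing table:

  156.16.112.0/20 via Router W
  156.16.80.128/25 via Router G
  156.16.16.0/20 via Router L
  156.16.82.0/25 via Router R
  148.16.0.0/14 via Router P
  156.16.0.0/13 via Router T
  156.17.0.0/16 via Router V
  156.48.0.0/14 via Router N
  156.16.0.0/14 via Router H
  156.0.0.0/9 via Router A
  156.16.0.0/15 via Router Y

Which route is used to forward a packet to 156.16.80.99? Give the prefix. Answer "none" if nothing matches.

156.16.0.0/15

Entries matching 156.16.80.99:
  156.0.0.0/9 (156.0.0.0 - 156.127.255.255)
  156.16.0.0/13 (156.16.0.0 - 156.23.255.255)
  156.16.0.0/14 (156.16.0.0 - 156.19.255.255)
  156.16.0.0/15 (156.16.0.0 - 156.17.255.255)
Most specific is 156.16.0.0/15.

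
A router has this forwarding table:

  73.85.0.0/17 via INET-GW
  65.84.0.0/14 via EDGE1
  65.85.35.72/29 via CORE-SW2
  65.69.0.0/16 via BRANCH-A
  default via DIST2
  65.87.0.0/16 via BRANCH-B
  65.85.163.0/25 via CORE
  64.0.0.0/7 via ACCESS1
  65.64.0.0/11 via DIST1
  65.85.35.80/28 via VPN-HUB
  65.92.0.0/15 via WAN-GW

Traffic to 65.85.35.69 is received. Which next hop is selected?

EDGE1

Routes whose prefix contains 65.85.35.69:
  0.0.0.0/0 (default, matches everything) -> DIST2
  64.0.0.0/7 (64.0.0.0 - 65.255.255.255) -> ACCESS1
  65.64.0.0/11 (65.64.0.0 - 65.95.255.255) -> DIST1
  65.84.0.0/14 (65.84.0.0 - 65.87.255.255) -> EDGE1
More-specific entries that do NOT match:
  65.85.35.72/29 (65.85.35.72 - 65.85.35.79) does not contain 65.85.35.69
  65.85.35.80/28 (65.85.35.80 - 65.85.35.95) does not contain 65.85.35.69
  65.85.163.0/25 (65.85.163.0 - 65.85.163.127) does not contain 65.85.35.69
  73.85.0.0/17 (73.85.0.0 - 73.85.127.255) does not contain 65.85.35.69
  65.69.0.0/16 (65.69.0.0 - 65.69.255.255) does not contain 65.85.35.69
  65.87.0.0/16 (65.87.0.0 - 65.87.255.255) does not contain 65.85.35.69
  65.92.0.0/15 (65.92.0.0 - 65.93.255.255) does not contain 65.85.35.69
Longest matching prefix is /14 -> next hop EDGE1.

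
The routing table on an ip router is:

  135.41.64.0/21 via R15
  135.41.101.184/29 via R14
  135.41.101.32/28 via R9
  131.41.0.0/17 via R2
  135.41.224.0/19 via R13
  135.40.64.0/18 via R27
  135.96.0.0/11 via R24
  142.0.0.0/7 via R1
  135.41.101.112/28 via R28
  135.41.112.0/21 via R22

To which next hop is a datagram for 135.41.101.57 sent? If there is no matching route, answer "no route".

No entry's prefix contains 135.41.101.57; there is no default route.

no route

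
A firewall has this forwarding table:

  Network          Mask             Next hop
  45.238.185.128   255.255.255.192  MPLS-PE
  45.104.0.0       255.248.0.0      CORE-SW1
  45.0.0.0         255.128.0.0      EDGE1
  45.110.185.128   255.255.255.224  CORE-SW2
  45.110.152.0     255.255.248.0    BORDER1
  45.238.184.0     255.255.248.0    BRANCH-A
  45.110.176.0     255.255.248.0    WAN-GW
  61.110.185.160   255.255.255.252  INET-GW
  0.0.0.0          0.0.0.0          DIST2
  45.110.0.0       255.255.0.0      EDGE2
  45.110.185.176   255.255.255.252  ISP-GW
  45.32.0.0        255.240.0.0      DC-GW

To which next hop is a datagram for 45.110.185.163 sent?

EDGE2

Routes whose prefix contains 45.110.185.163:
  0.0.0.0/0 (default, matches everything) -> DIST2
  45.0.0.0/9 (45.0.0.0 - 45.127.255.255) -> EDGE1
  45.104.0.0/13 (45.104.0.0 - 45.111.255.255) -> CORE-SW1
  45.110.0.0/16 (45.110.0.0 - 45.110.255.255) -> EDGE2
More-specific entries that do NOT match:
  61.110.185.160/30 (61.110.185.160 - 61.110.185.163) does not contain 45.110.185.163
  45.110.185.176/30 (45.110.185.176 - 45.110.185.179) does not contain 45.110.185.163
  45.110.185.128/27 (45.110.185.128 - 45.110.185.159) does not contain 45.110.185.163
  45.238.185.128/26 (45.238.185.128 - 45.238.185.191) does not contain 45.110.185.163
  45.110.152.0/21 (45.110.152.0 - 45.110.159.255) does not contain 45.110.185.163
  45.238.184.0/21 (45.238.184.0 - 45.238.191.255) does not contain 45.110.185.163
  45.110.176.0/21 (45.110.176.0 - 45.110.183.255) does not contain 45.110.185.163
Longest matching prefix is /16 -> next hop EDGE2.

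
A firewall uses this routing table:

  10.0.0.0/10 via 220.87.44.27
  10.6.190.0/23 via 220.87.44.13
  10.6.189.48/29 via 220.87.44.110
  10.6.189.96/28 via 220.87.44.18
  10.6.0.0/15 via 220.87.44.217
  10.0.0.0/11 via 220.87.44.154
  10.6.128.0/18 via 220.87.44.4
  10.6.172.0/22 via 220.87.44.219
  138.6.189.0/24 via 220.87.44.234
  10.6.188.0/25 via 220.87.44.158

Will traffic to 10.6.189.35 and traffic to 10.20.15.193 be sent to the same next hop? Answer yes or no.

no

10.6.189.35: longest match 10.6.128.0/18 -> 220.87.44.4
10.20.15.193: longest match 10.0.0.0/11 -> 220.87.44.154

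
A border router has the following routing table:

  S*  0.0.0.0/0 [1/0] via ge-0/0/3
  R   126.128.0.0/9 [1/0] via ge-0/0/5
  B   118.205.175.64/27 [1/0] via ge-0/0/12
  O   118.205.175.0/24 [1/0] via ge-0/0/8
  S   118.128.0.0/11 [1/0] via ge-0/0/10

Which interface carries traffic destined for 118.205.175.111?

Routes whose prefix contains 118.205.175.111:
  0.0.0.0/0 (default, matches everything) -> ge-0/0/3
  118.205.175.0/24 (118.205.175.0 - 118.205.175.255) -> ge-0/0/8
More-specific entries that do NOT match:
  118.205.175.64/27 (118.205.175.64 - 118.205.175.95) does not contain 118.205.175.111
Longest matching prefix is /24 -> interface ge-0/0/8.

ge-0/0/8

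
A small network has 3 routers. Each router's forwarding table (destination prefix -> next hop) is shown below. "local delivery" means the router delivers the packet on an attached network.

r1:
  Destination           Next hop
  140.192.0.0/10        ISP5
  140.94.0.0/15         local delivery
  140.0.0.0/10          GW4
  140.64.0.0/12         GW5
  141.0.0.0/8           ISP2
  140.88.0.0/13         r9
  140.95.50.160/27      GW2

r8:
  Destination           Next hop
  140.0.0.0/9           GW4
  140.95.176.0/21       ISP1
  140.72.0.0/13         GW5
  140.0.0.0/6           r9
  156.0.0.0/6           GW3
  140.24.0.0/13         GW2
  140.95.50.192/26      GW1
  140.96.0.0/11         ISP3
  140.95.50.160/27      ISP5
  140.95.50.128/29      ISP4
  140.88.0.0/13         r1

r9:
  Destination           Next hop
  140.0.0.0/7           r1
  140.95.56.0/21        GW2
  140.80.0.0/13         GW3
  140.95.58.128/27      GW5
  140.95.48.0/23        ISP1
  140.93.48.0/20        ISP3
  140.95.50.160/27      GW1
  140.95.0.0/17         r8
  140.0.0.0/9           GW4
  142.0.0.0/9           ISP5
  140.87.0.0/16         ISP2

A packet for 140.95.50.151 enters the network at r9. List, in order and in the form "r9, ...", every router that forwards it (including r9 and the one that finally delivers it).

At r9: longest match for 140.95.50.151 is 140.95.0.0/17 -> r8
At r8: longest match for 140.95.50.151 is 140.88.0.0/13 -> r1
At r1: longest match for 140.95.50.151 is 140.94.0.0/15 -> local delivery

r9, r8, r1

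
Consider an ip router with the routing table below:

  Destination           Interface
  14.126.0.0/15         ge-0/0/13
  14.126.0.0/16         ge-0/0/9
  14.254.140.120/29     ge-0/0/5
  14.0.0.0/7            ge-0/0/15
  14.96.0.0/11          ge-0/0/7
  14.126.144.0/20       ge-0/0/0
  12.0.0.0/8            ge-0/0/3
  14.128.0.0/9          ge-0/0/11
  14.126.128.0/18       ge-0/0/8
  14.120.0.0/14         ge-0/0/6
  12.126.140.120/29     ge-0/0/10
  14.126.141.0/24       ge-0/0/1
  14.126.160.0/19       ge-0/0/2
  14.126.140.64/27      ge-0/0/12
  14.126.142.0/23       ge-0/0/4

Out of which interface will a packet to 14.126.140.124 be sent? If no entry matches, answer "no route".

Routes whose prefix contains 14.126.140.124:
  14.0.0.0/7 (14.0.0.0 - 15.255.255.255) -> ge-0/0/15
  14.96.0.0/11 (14.96.0.0 - 14.127.255.255) -> ge-0/0/7
  14.126.0.0/15 (14.126.0.0 - 14.127.255.255) -> ge-0/0/13
  14.126.0.0/16 (14.126.0.0 - 14.126.255.255) -> ge-0/0/9
  14.126.128.0/18 (14.126.128.0 - 14.126.191.255) -> ge-0/0/8
More-specific entries that do NOT match:
  14.254.140.120/29 (14.254.140.120 - 14.254.140.127) does not contain 14.126.140.124
  12.126.140.120/29 (12.126.140.120 - 12.126.140.127) does not contain 14.126.140.124
  14.126.140.64/27 (14.126.140.64 - 14.126.140.95) does not contain 14.126.140.124
  14.126.141.0/24 (14.126.141.0 - 14.126.141.255) does not contain 14.126.140.124
  14.126.142.0/23 (14.126.142.0 - 14.126.143.255) does not contain 14.126.140.124
  14.126.144.0/20 (14.126.144.0 - 14.126.159.255) does not contain 14.126.140.124
  14.126.160.0/19 (14.126.160.0 - 14.126.191.255) does not contain 14.126.140.124
Longest matching prefix is /18 -> interface ge-0/0/8.

ge-0/0/8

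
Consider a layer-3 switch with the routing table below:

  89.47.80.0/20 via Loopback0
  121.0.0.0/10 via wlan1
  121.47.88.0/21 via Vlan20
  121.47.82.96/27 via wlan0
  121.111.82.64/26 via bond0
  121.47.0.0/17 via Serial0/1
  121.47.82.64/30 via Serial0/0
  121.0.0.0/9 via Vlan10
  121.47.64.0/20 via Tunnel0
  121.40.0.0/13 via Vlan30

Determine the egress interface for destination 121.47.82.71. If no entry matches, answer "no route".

Routes whose prefix contains 121.47.82.71:
  121.0.0.0/9 (121.0.0.0 - 121.127.255.255) -> Vlan10
  121.0.0.0/10 (121.0.0.0 - 121.63.255.255) -> wlan1
  121.40.0.0/13 (121.40.0.0 - 121.47.255.255) -> Vlan30
  121.47.0.0/17 (121.47.0.0 - 121.47.127.255) -> Serial0/1
More-specific entries that do NOT match:
  121.47.82.64/30 (121.47.82.64 - 121.47.82.67) does not contain 121.47.82.71
  121.47.82.96/27 (121.47.82.96 - 121.47.82.127) does not contain 121.47.82.71
  121.111.82.64/26 (121.111.82.64 - 121.111.82.127) does not contain 121.47.82.71
  121.47.88.0/21 (121.47.88.0 - 121.47.95.255) does not contain 121.47.82.71
  89.47.80.0/20 (89.47.80.0 - 89.47.95.255) does not contain 121.47.82.71
  121.47.64.0/20 (121.47.64.0 - 121.47.79.255) does not contain 121.47.82.71
Longest matching prefix is /17 -> interface Serial0/1.

Serial0/1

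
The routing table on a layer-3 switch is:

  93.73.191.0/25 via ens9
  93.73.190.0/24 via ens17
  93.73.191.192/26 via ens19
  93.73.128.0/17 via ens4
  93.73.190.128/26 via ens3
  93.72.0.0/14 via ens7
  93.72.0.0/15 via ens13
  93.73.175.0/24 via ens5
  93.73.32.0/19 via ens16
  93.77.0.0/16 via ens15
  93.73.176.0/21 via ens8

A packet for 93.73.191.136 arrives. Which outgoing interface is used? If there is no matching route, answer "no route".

ens4

Routes whose prefix contains 93.73.191.136:
  93.72.0.0/14 (93.72.0.0 - 93.75.255.255) -> ens7
  93.72.0.0/15 (93.72.0.0 - 93.73.255.255) -> ens13
  93.73.128.0/17 (93.73.128.0 - 93.73.255.255) -> ens4
More-specific entries that do NOT match:
  93.73.191.192/26 (93.73.191.192 - 93.73.191.255) does not contain 93.73.191.136
  93.73.190.128/26 (93.73.190.128 - 93.73.190.191) does not contain 93.73.191.136
  93.73.191.0/25 (93.73.191.0 - 93.73.191.127) does not contain 93.73.191.136
  93.73.190.0/24 (93.73.190.0 - 93.73.190.255) does not contain 93.73.191.136
  93.73.175.0/24 (93.73.175.0 - 93.73.175.255) does not contain 93.73.191.136
  93.73.176.0/21 (93.73.176.0 - 93.73.183.255) does not contain 93.73.191.136
  93.73.32.0/19 (93.73.32.0 - 93.73.63.255) does not contain 93.73.191.136
Longest matching prefix is /17 -> interface ens4.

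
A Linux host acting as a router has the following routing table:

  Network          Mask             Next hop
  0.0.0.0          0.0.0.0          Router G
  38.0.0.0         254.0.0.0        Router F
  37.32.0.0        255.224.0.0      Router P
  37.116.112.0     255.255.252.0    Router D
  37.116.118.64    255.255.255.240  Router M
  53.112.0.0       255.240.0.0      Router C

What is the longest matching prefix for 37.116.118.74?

37.116.118.64/28

Entries matching 37.116.118.74:
  0.0.0.0/0 (default, matches everything)
  37.116.118.64/28 (37.116.118.64 - 37.116.118.79)
Most specific is 37.116.118.64/28.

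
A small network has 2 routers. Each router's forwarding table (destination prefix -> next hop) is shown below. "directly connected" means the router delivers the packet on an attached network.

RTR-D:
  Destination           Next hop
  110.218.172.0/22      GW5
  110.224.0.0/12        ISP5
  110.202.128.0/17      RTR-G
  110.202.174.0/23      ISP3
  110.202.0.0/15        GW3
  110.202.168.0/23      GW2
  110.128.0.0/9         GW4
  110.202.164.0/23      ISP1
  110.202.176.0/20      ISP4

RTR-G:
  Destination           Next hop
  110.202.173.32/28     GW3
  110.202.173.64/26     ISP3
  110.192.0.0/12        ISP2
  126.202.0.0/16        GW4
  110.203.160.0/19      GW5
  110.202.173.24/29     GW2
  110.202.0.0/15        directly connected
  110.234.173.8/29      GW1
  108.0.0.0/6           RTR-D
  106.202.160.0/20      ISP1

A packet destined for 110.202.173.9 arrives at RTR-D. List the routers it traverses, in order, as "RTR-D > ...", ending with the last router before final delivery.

At RTR-D: longest match for 110.202.173.9 is 110.202.128.0/17 -> RTR-G
At RTR-G: longest match for 110.202.173.9 is 110.202.0.0/15 -> directly connected

RTR-D > RTR-G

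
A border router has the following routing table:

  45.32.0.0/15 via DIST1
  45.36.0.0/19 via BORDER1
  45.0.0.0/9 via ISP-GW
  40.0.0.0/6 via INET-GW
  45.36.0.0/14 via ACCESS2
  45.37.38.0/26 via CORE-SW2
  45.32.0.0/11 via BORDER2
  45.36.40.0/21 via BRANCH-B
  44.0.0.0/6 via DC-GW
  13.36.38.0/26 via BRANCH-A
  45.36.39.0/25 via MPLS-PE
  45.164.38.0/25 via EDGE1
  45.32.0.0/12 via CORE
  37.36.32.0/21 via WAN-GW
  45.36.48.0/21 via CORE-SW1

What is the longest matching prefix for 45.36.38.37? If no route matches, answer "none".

Entries matching 45.36.38.37:
  44.0.0.0/6 (44.0.0.0 - 47.255.255.255)
  45.0.0.0/9 (45.0.0.0 - 45.127.255.255)
  45.32.0.0/11 (45.32.0.0 - 45.63.255.255)
  45.32.0.0/12 (45.32.0.0 - 45.47.255.255)
  45.36.0.0/14 (45.36.0.0 - 45.39.255.255)
Most specific is 45.36.0.0/14.

45.36.0.0/14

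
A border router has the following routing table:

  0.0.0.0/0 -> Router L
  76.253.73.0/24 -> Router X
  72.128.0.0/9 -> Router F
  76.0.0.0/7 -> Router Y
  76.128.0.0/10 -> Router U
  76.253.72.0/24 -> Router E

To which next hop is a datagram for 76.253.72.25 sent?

Routes whose prefix contains 76.253.72.25:
  0.0.0.0/0 (default, matches everything) -> Router L
  76.0.0.0/7 (76.0.0.0 - 77.255.255.255) -> Router Y
  76.253.72.0/24 (76.253.72.0 - 76.253.72.255) -> Router E
Longest matching prefix is /24 -> next hop Router E.

Router E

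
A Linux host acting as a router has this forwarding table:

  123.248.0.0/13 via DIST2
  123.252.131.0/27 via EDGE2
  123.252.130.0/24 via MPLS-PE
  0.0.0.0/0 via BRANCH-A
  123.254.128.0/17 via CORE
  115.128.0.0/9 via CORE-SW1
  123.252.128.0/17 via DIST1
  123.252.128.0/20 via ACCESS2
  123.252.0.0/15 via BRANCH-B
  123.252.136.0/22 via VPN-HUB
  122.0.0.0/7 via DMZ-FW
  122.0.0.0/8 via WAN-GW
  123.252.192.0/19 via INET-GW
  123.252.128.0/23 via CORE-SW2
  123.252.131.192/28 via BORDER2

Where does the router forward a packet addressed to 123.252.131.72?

ACCESS2

Routes whose prefix contains 123.252.131.72:
  0.0.0.0/0 (default, matches everything) -> BRANCH-A
  122.0.0.0/7 (122.0.0.0 - 123.255.255.255) -> DMZ-FW
  123.248.0.0/13 (123.248.0.0 - 123.255.255.255) -> DIST2
  123.252.0.0/15 (123.252.0.0 - 123.253.255.255) -> BRANCH-B
  123.252.128.0/17 (123.252.128.0 - 123.252.255.255) -> DIST1
  123.252.128.0/20 (123.252.128.0 - 123.252.143.255) -> ACCESS2
More-specific entries that do NOT match:
  123.252.131.192/28 (123.252.131.192 - 123.252.131.207) does not contain 123.252.131.72
  123.252.131.0/27 (123.252.131.0 - 123.252.131.31) does not contain 123.252.131.72
  123.252.130.0/24 (123.252.130.0 - 123.252.130.255) does not contain 123.252.131.72
  123.252.128.0/23 (123.252.128.0 - 123.252.129.255) does not contain 123.252.131.72
  123.252.136.0/22 (123.252.136.0 - 123.252.139.255) does not contain 123.252.131.72
Longest matching prefix is /20 -> next hop ACCESS2.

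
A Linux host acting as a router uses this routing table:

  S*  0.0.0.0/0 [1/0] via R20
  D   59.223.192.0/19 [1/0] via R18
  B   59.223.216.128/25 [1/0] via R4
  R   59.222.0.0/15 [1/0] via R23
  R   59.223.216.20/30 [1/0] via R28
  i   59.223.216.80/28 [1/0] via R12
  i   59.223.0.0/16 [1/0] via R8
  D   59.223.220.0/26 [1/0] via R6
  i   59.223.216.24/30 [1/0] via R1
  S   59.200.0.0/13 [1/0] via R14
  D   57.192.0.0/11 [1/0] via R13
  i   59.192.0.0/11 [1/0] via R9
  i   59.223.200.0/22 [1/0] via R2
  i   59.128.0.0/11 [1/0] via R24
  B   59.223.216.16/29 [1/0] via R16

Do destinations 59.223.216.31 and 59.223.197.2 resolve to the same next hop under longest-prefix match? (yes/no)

yes

59.223.216.31: longest match 59.223.192.0/19 -> R18
59.223.197.2: longest match 59.223.192.0/19 -> R18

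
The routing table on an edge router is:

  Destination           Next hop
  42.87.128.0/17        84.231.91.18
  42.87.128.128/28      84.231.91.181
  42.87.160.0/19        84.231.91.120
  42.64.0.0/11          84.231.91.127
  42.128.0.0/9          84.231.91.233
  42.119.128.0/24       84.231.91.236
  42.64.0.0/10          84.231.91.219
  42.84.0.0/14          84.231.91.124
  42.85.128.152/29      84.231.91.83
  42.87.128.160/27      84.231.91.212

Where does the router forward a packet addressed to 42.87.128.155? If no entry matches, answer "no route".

Routes whose prefix contains 42.87.128.155:
  42.64.0.0/10 (42.64.0.0 - 42.127.255.255) -> 84.231.91.219
  42.64.0.0/11 (42.64.0.0 - 42.95.255.255) -> 84.231.91.127
  42.84.0.0/14 (42.84.0.0 - 42.87.255.255) -> 84.231.91.124
  42.87.128.0/17 (42.87.128.0 - 42.87.255.255) -> 84.231.91.18
More-specific entries that do NOT match:
  42.85.128.152/29 (42.85.128.152 - 42.85.128.159) does not contain 42.87.128.155
  42.87.128.128/28 (42.87.128.128 - 42.87.128.143) does not contain 42.87.128.155
  42.87.128.160/27 (42.87.128.160 - 42.87.128.191) does not contain 42.87.128.155
  42.119.128.0/24 (42.119.128.0 - 42.119.128.255) does not contain 42.87.128.155
  42.87.160.0/19 (42.87.160.0 - 42.87.191.255) does not contain 42.87.128.155
Longest matching prefix is /17 -> next hop 84.231.91.18.

84.231.91.18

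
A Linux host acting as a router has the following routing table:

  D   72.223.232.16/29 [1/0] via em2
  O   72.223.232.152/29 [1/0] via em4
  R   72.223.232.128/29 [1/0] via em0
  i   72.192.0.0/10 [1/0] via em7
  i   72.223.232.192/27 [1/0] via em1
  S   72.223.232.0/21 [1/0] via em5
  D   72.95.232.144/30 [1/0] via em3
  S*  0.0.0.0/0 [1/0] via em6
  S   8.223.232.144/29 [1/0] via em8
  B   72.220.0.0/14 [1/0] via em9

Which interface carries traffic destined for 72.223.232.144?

em5

Routes whose prefix contains 72.223.232.144:
  0.0.0.0/0 (default, matches everything) -> em6
  72.192.0.0/10 (72.192.0.0 - 72.255.255.255) -> em7
  72.220.0.0/14 (72.220.0.0 - 72.223.255.255) -> em9
  72.223.232.0/21 (72.223.232.0 - 72.223.239.255) -> em5
More-specific entries that do NOT match:
  72.95.232.144/30 (72.95.232.144 - 72.95.232.147) does not contain 72.223.232.144
  72.223.232.16/29 (72.223.232.16 - 72.223.232.23) does not contain 72.223.232.144
  72.223.232.152/29 (72.223.232.152 - 72.223.232.159) does not contain 72.223.232.144
  72.223.232.128/29 (72.223.232.128 - 72.223.232.135) does not contain 72.223.232.144
  8.223.232.144/29 (8.223.232.144 - 8.223.232.151) does not contain 72.223.232.144
  72.223.232.192/27 (72.223.232.192 - 72.223.232.223) does not contain 72.223.232.144
Longest matching prefix is /21 -> interface em5.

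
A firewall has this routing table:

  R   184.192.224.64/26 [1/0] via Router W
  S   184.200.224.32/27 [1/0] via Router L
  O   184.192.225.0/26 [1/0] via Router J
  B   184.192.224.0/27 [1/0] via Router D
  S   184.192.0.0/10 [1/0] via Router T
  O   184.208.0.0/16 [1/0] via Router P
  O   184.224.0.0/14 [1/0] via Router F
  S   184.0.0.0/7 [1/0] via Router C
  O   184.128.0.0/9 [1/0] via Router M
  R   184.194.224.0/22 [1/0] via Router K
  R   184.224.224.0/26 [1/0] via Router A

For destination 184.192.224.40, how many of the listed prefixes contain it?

Prefixes containing 184.192.224.40:
  184.0.0.0/7 (184.0.0.0 - 185.255.255.255)
  184.128.0.0/9 (184.128.0.0 - 184.255.255.255)
  184.192.0.0/10 (184.192.0.0 - 184.255.255.255)
Total matching entries: 3.

3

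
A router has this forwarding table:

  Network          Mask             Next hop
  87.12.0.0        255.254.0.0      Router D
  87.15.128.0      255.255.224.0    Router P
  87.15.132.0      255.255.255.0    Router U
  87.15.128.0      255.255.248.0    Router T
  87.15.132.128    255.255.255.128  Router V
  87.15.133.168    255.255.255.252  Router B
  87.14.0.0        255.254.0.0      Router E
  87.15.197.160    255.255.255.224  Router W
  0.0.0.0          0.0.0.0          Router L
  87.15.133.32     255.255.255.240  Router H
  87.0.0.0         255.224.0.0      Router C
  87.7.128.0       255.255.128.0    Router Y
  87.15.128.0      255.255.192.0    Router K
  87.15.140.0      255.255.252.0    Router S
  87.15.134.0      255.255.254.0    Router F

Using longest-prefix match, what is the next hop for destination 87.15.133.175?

Router T

Routes whose prefix contains 87.15.133.175:
  0.0.0.0/0 (default, matches everything) -> Router L
  87.0.0.0/11 (87.0.0.0 - 87.31.255.255) -> Router C
  87.14.0.0/15 (87.14.0.0 - 87.15.255.255) -> Router E
  87.15.128.0/18 (87.15.128.0 - 87.15.191.255) -> Router K
  87.15.128.0/19 (87.15.128.0 - 87.15.159.255) -> Router P
  87.15.128.0/21 (87.15.128.0 - 87.15.135.255) -> Router T
More-specific entries that do NOT match:
  87.15.133.168/30 (87.15.133.168 - 87.15.133.171) does not contain 87.15.133.175
  87.15.133.32/28 (87.15.133.32 - 87.15.133.47) does not contain 87.15.133.175
  87.15.197.160/27 (87.15.197.160 - 87.15.197.191) does not contain 87.15.133.175
  87.15.132.128/25 (87.15.132.128 - 87.15.132.255) does not contain 87.15.133.175
  87.15.132.0/24 (87.15.132.0 - 87.15.132.255) does not contain 87.15.133.175
  87.15.134.0/23 (87.15.134.0 - 87.15.135.255) does not contain 87.15.133.175
  87.15.140.0/22 (87.15.140.0 - 87.15.143.255) does not contain 87.15.133.175
Longest matching prefix is /21 -> next hop Router T.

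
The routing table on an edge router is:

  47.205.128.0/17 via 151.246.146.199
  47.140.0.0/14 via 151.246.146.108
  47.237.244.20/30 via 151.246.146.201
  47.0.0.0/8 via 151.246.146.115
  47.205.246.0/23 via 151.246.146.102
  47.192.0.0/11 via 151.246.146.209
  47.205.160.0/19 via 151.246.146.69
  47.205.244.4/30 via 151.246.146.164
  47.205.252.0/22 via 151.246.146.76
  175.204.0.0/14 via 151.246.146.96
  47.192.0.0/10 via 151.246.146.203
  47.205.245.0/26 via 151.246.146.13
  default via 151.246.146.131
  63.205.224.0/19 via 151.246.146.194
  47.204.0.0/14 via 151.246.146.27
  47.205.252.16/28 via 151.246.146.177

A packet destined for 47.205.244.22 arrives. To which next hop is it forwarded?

151.246.146.199

Routes whose prefix contains 47.205.244.22:
  0.0.0.0/0 (default, matches everything) -> 151.246.146.131
  47.0.0.0/8 (47.0.0.0 - 47.255.255.255) -> 151.246.146.115
  47.192.0.0/10 (47.192.0.0 - 47.255.255.255) -> 151.246.146.203
  47.192.0.0/11 (47.192.0.0 - 47.223.255.255) -> 151.246.146.209
  47.204.0.0/14 (47.204.0.0 - 47.207.255.255) -> 151.246.146.27
  47.205.128.0/17 (47.205.128.0 - 47.205.255.255) -> 151.246.146.199
More-specific entries that do NOT match:
  47.237.244.20/30 (47.237.244.20 - 47.237.244.23) does not contain 47.205.244.22
  47.205.244.4/30 (47.205.244.4 - 47.205.244.7) does not contain 47.205.244.22
  47.205.252.16/28 (47.205.252.16 - 47.205.252.31) does not contain 47.205.244.22
  47.205.245.0/26 (47.205.245.0 - 47.205.245.63) does not contain 47.205.244.22
  47.205.246.0/23 (47.205.246.0 - 47.205.247.255) does not contain 47.205.244.22
  47.205.252.0/22 (47.205.252.0 - 47.205.255.255) does not contain 47.205.244.22
  47.205.160.0/19 (47.205.160.0 - 47.205.191.255) does not contain 47.205.244.22
  63.205.224.0/19 (63.205.224.0 - 63.205.255.255) does not contain 47.205.244.22
Longest matching prefix is /17 -> next hop 151.246.146.199.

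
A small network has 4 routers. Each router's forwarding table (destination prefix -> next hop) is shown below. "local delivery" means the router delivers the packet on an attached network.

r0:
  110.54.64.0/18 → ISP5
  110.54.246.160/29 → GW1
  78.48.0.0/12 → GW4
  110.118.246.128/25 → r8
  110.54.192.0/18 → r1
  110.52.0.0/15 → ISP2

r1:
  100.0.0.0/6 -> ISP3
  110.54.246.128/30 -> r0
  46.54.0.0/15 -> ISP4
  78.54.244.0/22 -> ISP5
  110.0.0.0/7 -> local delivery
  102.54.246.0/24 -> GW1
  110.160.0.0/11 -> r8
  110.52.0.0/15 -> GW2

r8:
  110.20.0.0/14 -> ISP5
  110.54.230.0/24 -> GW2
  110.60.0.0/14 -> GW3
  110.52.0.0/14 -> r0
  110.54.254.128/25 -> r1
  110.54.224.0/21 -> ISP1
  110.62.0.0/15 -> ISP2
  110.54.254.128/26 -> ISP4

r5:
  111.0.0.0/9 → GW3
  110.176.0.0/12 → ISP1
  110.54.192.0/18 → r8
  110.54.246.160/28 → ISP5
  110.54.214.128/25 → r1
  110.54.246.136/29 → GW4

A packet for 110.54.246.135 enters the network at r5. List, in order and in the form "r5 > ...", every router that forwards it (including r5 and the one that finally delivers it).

At r5: longest match for 110.54.246.135 is 110.54.192.0/18 -> r8
At r8: longest match for 110.54.246.135 is 110.52.0.0/14 -> r0
At r0: longest match for 110.54.246.135 is 110.54.192.0/18 -> r1
At r1: longest match for 110.54.246.135 is 110.0.0.0/7 -> local delivery

r5 > r8 > r0 > r1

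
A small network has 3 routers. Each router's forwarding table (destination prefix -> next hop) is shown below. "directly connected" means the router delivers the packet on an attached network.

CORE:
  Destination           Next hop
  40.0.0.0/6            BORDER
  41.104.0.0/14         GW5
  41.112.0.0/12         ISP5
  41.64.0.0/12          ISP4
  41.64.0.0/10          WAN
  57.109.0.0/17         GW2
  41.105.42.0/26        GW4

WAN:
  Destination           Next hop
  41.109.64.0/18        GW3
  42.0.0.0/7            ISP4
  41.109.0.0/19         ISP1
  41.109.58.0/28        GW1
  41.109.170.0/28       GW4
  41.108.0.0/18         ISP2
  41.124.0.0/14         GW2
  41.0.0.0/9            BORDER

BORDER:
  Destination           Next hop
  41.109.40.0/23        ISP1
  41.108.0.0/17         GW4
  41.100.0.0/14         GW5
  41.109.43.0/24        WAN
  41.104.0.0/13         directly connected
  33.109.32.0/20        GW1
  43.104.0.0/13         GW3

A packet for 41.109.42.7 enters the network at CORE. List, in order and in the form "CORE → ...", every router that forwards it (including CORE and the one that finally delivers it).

At CORE: longest match for 41.109.42.7 is 41.64.0.0/10 -> WAN
At WAN: longest match for 41.109.42.7 is 41.0.0.0/9 -> BORDER
At BORDER: longest match for 41.109.42.7 is 41.104.0.0/13 -> directly connected

CORE → WAN → BORDER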